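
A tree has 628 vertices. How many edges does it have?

A tree on n vertices always has exactly n - 1 edges.
For n = 628: edges = 628 - 1 = 627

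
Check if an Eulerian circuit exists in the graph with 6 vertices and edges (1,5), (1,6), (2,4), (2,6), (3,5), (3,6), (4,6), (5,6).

Step 1: Find the degree of each vertex:
  deg(1) = 2
  deg(2) = 2
  deg(3) = 2
  deg(4) = 2
  deg(5) = 3
  deg(6) = 5

Step 2: Count vertices with odd degree:
  Odd-degree vertices: 5, 6 (2 total)

Step 3: Apply Euler's theorem:
  - Eulerian circuit exists iff graph is connected and all vertices have even degree
  - Eulerian path exists iff graph is connected and has 0 or 2 odd-degree vertices

Graph is connected with exactly 2 odd-degree vertices (5, 6).
Eulerian path exists (starting and ending at the odd-degree vertices), but no Eulerian circuit.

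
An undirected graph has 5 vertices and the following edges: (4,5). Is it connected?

Step 1: Build adjacency list from edges:
  1: (none)
  2: (none)
  3: (none)
  4: 5
  5: 4

Step 2: Run BFS/DFS from vertex 1:
  Visited: {1}
  Reached 1 of 5 vertices

Step 3: Only 1 of 5 vertices reached. Graph is disconnected.
Connected components: {1}, {2}, {3}, {4, 5}
Answer: No, the graph is not connected (4 components).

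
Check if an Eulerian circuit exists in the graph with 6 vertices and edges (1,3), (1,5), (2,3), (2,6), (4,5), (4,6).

Step 1: Find the degree of each vertex:
  deg(1) = 2
  deg(2) = 2
  deg(3) = 2
  deg(4) = 2
  deg(5) = 2
  deg(6) = 2

Step 2: Count vertices with odd degree:
  All vertices have even degree (0 odd-degree vertices)

Step 3: Apply Euler's theorem:
  - Eulerian circuit exists iff graph is connected and all vertices have even degree
  - Eulerian path exists iff graph is connected and has 0 or 2 odd-degree vertices

Graph is connected with 0 odd-degree vertices.
Both Eulerian circuit and Eulerian path exist.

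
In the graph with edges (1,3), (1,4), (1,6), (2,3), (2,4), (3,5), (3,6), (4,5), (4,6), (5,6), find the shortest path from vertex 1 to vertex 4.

Step 1: Build adjacency list:
  1: 3, 4, 6
  2: 3, 4
  3: 1, 2, 5, 6
  4: 1, 2, 5, 6
  5: 3, 4, 6
  6: 1, 3, 4, 5

Step 2: BFS from vertex 1 to find shortest path to 4:
  vertex 3 reached at distance 1
  vertex 4 reached at distance 1

Step 3: Shortest path: 1 -> 4
Path length: 1 edge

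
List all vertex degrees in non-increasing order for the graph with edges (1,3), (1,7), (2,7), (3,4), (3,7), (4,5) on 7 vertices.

Step 1: Count edges incident to each vertex:
  deg(1) = 2 (neighbors: 3, 7)
  deg(2) = 1 (neighbors: 7)
  deg(3) = 3 (neighbors: 1, 4, 7)
  deg(4) = 2 (neighbors: 3, 5)
  deg(5) = 1 (neighbors: 4)
  deg(6) = 0 (neighbors: none)
  deg(7) = 3 (neighbors: 1, 2, 3)

Step 2: Sort degrees in non-increasing order:
  Degrees: [2, 1, 3, 2, 1, 0, 3] -> sorted: [3, 3, 2, 2, 1, 1, 0]

Degree sequence: [3, 3, 2, 2, 1, 1, 0]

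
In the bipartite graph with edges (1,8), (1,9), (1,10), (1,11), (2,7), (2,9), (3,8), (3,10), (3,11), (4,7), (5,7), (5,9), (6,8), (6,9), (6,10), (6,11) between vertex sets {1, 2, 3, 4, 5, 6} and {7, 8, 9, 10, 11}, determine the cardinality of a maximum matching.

Step 1: List the neighbors of each left vertex:
  1: 8, 9, 10, 11
  2: 7, 9
  3: 8, 10, 11
  4: 7
  5: 7, 9
  6: 8, 9, 10, 11

Step 2: Greedily match left vertices, then look for augmenting paths:
  Match 1 -- 8
  Match 2 -- 7
  Match 3 -- 10
  Match 5 -- 9
  Match 6 -- 11
  No augmenting path remains.

Step 3: Verify this is maximum:
  Matching size 5 = min(|L|, |R|) = min(6, 5), which is an upper bound, so this matching is maximum.

Maximum matching: {(1,8), (2,7), (3,10), (5,9), (6,11)}
Size: 5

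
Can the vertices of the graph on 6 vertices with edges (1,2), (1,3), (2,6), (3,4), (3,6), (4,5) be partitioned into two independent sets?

Step 1: Attempt 2-coloring using BFS:
  Start at vertex 1, assign color 0
  Color vertex 2 with color 1 (neighbor of 1)
  Color vertex 3 with color 1 (neighbor of 1)
  Color vertex 6 with color 0 (neighbor of 2)
  Color vertex 4 with color 0 (neighbor of 3)
  Color vertex 5 with color 1 (neighbor of 4)

Step 2: 2-coloring succeeded. No conflicts found.
  Set A (color 0): {1, 4, 6}
  Set B (color 1): {2, 3, 5}

The graph is bipartite with partition {1, 4, 6}, {2, 3, 5}.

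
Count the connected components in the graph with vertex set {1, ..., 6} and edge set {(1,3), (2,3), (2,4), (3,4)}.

Step 1: Build adjacency list from edges:
  1: 3
  2: 3, 4
  3: 1, 2, 4
  4: 2, 3
  5: (none)
  6: (none)

Step 2: Run BFS/DFS from vertex 1:
  Visited: {1, 3, 2, 4}
  Reached 4 of 6 vertices

Step 3: Only 4 of 6 vertices reached. Graph is disconnected.
Connected components: {1, 2, 3, 4}, {5}, {6}
Number of connected components: 3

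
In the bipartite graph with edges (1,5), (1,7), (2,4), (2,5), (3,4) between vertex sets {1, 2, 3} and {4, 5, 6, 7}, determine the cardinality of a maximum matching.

Step 1: List the neighbors of each left vertex:
  1: 5, 7
  2: 4, 5
  3: 4

Step 2: Greedily match left vertices, then look for augmenting paths:
  Match 1 -- 7
  Match 2 -- 5
  Match 3 -- 4
  No augmenting path remains.

Step 3: Verify this is maximum:
  Matching size 3 = min(|L|, |R|) = min(3, 4), which is an upper bound, so this matching is maximum.

Maximum matching: {(1,7), (2,5), (3,4)}
Size: 3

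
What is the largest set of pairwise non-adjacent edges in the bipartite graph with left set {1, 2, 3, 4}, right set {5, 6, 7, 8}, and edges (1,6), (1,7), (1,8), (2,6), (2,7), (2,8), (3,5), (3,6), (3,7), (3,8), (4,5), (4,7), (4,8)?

Step 1: List the neighbors of each left vertex:
  1: 6, 7, 8
  2: 6, 7, 8
  3: 5, 6, 7, 8
  4: 5, 7, 8

Step 2: Greedily match left vertices, then look for augmenting paths:
  Match 1 -- 6
  Match 2 -- 7
  Match 3 -- 5
  Match 4 -- 8
  No augmenting path remains.

Step 3: Verify this is maximum:
  Matching size 4 = min(|L|, |R|) = min(4, 4), which is an upper bound, so this matching is maximum.

Maximum matching: {(1,6), (2,7), (3,5), (4,8)}
Size: 4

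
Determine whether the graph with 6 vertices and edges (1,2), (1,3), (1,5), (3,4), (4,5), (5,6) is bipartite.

Step 1: Attempt 2-coloring using BFS:
  Start at vertex 1, assign color 0
  Color vertex 2 with color 1 (neighbor of 1)
  Color vertex 3 with color 1 (neighbor of 1)
  Color vertex 5 with color 1 (neighbor of 1)
  Color vertex 4 with color 0 (neighbor of 3)
  Color vertex 6 with color 0 (neighbor of 5)

Step 2: 2-coloring succeeded. No conflicts found.
  Set A (color 0): {1, 4, 6}
  Set B (color 1): {2, 3, 5}

The graph is bipartite with partition {1, 4, 6}, {2, 3, 5}.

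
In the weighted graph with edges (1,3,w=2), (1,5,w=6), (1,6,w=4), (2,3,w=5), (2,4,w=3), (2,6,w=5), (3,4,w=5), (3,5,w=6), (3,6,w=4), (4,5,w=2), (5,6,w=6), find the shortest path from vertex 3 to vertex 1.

Step 1: Build adjacency list with weights:
  1: 3(w=2), 5(w=6), 6(w=4)
  2: 3(w=5), 4(w=3), 6(w=5)
  3: 1(w=2), 2(w=5), 4(w=5), 5(w=6), 6(w=4)
  4: 2(w=3), 3(w=5), 5(w=2)
  5: 1(w=6), 3(w=6), 4(w=2), 6(w=6)
  6: 1(w=4), 2(w=5), 3(w=4), 5(w=6)

Step 2: Apply Dijkstra's algorithm from vertex 3:
  Visit vertex 3 (distance=0)
    Update dist[1] = 2
    Update dist[2] = 5
    Update dist[4] = 5
    Update dist[5] = 6
    Update dist[6] = 4
  Visit vertex 1 (distance=2)

Step 3: Shortest path: 3 -> 1
Total weight: 2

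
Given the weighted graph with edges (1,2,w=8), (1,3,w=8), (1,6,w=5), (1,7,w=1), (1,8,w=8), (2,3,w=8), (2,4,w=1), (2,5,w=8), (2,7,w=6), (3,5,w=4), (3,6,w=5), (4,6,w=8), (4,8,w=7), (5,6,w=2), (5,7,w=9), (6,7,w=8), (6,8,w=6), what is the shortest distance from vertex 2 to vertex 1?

Step 1: Build adjacency list with weights:
  1: 2(w=8), 3(w=8), 6(w=5), 7(w=1), 8(w=8)
  2: 1(w=8), 3(w=8), 4(w=1), 5(w=8), 7(w=6)
  3: 1(w=8), 2(w=8), 5(w=4), 6(w=5)
  4: 2(w=1), 6(w=8), 8(w=7)
  5: 2(w=8), 3(w=4), 6(w=2), 7(w=9)
  6: 1(w=5), 3(w=5), 4(w=8), 5(w=2), 7(w=8), 8(w=6)
  7: 1(w=1), 2(w=6), 5(w=9), 6(w=8)
  8: 1(w=8), 4(w=7), 6(w=6)

Step 2: Apply Dijkstra's algorithm from vertex 2:
  Visit vertex 2 (distance=0)
    Update dist[1] = 8
    Update dist[3] = 8
    Update dist[4] = 1
    Update dist[5] = 8
    Update dist[7] = 6
  Visit vertex 4 (distance=1)
    Update dist[6] = 9
    Update dist[8] = 8
  Visit vertex 7 (distance=6)
    Update dist[1] = 7
  Visit vertex 1 (distance=7)

Step 3: Shortest path: 2 -> 7 -> 1
Total weight: 6 + 1 = 7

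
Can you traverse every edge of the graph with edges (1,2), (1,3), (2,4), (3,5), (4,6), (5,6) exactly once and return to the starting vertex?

Step 1: Find the degree of each vertex:
  deg(1) = 2
  deg(2) = 2
  deg(3) = 2
  deg(4) = 2
  deg(5) = 2
  deg(6) = 2

Step 2: Count vertices with odd degree:
  All vertices have even degree (0 odd-degree vertices)

Step 3: Apply Euler's theorem:
  - Eulerian circuit exists iff graph is connected and all vertices have even degree
  - Eulerian path exists iff graph is connected and has 0 or 2 odd-degree vertices

Graph is connected with 0 odd-degree vertices.
Both Eulerian circuit and Eulerian path exist.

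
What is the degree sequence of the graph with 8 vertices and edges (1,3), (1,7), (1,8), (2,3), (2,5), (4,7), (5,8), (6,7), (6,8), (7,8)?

Step 1: Count edges incident to each vertex:
  deg(1) = 3 (neighbors: 3, 7, 8)
  deg(2) = 2 (neighbors: 3, 5)
  deg(3) = 2 (neighbors: 1, 2)
  deg(4) = 1 (neighbors: 7)
  deg(5) = 2 (neighbors: 2, 8)
  deg(6) = 2 (neighbors: 7, 8)
  deg(7) = 4 (neighbors: 1, 4, 6, 8)
  deg(8) = 4 (neighbors: 1, 5, 6, 7)

Step 2: Sort degrees in non-increasing order:
  Degrees: [3, 2, 2, 1, 2, 2, 4, 4] -> sorted: [4, 4, 3, 2, 2, 2, 2, 1]

Degree sequence: [4, 4, 3, 2, 2, 2, 2, 1]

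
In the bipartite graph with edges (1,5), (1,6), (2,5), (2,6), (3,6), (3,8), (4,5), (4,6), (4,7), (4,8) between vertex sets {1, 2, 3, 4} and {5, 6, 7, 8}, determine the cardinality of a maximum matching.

Step 1: List the neighbors of each left vertex:
  1: 5, 6
  2: 5, 6
  3: 6, 8
  4: 5, 6, 7, 8

Step 2: Greedily match left vertices, then look for augmenting paths:
  Match 1 -- 5
  Match 2 -- 6
  Match 3 -- 8
  Match 4 -- 7
  No augmenting path remains.

Step 3: Verify this is maximum:
  Matching size 4 = min(|L|, |R|) = min(4, 4), which is an upper bound, so this matching is maximum.

Maximum matching: {(1,5), (2,6), (3,8), (4,7)}
Size: 4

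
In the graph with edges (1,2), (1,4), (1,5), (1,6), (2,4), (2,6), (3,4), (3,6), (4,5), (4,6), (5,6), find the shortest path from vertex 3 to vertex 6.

Step 1: Build adjacency list:
  1: 2, 4, 5, 6
  2: 1, 4, 6
  3: 4, 6
  4: 1, 2, 3, 5, 6
  5: 1, 4, 6
  6: 1, 2, 3, 4, 5

Step 2: BFS from vertex 3 to find shortest path to 6:
  vertex 4 reached at distance 1
  vertex 6 reached at distance 1

Step 3: Shortest path: 3 -> 6
Path length: 1 edge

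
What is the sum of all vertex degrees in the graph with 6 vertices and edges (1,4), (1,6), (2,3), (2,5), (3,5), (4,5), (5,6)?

Step 1: Count edges incident to each vertex:
  deg(1) = 2 (neighbors: 4, 6)
  deg(2) = 2 (neighbors: 3, 5)
  deg(3) = 2 (neighbors: 2, 5)
  deg(4) = 2 (neighbors: 1, 5)
  deg(5) = 4 (neighbors: 2, 3, 4, 6)
  deg(6) = 2 (neighbors: 1, 5)

Step 2: Sum all degrees:
  2 + 2 + 2 + 2 + 4 + 2 = 14

Verification: sum of degrees = 2 * |E| = 2 * 7 = 14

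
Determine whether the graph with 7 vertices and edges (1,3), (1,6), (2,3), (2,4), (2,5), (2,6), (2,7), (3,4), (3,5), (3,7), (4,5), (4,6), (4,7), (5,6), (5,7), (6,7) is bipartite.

Step 1: Attempt 2-coloring using BFS:
  Start at vertex 1, assign color 0
  Color vertex 3 with color 1 (neighbor of 1)
  Color vertex 6 with color 1 (neighbor of 1)
  Color vertex 2 with color 0 (neighbor of 3)
  Color vertex 4 with color 0 (neighbor of 3)
  Color vertex 5 with color 0 (neighbor of 3)
  Color vertex 7 with color 0 (neighbor of 3)

Step 2: Conflict found! Vertices 2 and 4 are adjacent but have the same color.
This means the graph contains an odd cycle.

The graph is NOT bipartite.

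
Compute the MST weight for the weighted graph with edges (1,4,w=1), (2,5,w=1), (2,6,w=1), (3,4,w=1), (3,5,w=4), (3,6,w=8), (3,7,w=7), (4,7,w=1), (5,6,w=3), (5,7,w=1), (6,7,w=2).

Apply Kruskal's algorithm (sort edges by weight, add if no cycle):

Sorted edges by weight:
  (1,4) w=1
  (2,6) w=1
  (2,5) w=1
  (3,4) w=1
  (4,7) w=1
  (5,7) w=1
  (6,7) w=2
  (5,6) w=3
  (3,5) w=4
  (3,7) w=7
  (3,6) w=8

Add edge (1,4) w=1 -- no cycle. Running total: 1
Add edge (2,6) w=1 -- no cycle. Running total: 2
Add edge (2,5) w=1 -- no cycle. Running total: 3
Add edge (3,4) w=1 -- no cycle. Running total: 4
Add edge (4,7) w=1 -- no cycle. Running total: 5
Add edge (5,7) w=1 -- no cycle. Running total: 6

MST edges: (1,4,w=1), (2,6,w=1), (2,5,w=1), (3,4,w=1), (4,7,w=1), (5,7,w=1)
Total MST weight: 1 + 1 + 1 + 1 + 1 + 1 = 6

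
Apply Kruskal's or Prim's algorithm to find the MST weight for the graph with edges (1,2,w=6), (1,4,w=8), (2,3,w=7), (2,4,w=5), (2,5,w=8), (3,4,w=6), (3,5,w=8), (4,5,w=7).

Apply Kruskal's algorithm (sort edges by weight, add if no cycle):

Sorted edges by weight:
  (2,4) w=5
  (1,2) w=6
  (3,4) w=6
  (2,3) w=7
  (4,5) w=7
  (1,4) w=8
  (2,5) w=8
  (3,5) w=8

Add edge (2,4) w=5 -- no cycle. Running total: 5
Add edge (1,2) w=6 -- no cycle. Running total: 11
Add edge (3,4) w=6 -- no cycle. Running total: 17
Skip edge (2,3) w=7 -- would create cycle
Add edge (4,5) w=7 -- no cycle. Running total: 24

MST edges: (2,4,w=5), (1,2,w=6), (3,4,w=6), (4,5,w=7)
Total MST weight: 5 + 6 + 6 + 7 = 24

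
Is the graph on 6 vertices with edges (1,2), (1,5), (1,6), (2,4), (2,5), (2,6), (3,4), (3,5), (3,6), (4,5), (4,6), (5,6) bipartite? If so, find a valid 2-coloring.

Step 1: Attempt 2-coloring using BFS:
  Start at vertex 1, assign color 0
  Color vertex 2 with color 1 (neighbor of 1)
  Color vertex 5 with color 1 (neighbor of 1)
  Color vertex 6 with color 1 (neighbor of 1)
  Color vertex 4 with color 0 (neighbor of 2)

Step 2: Conflict found! Vertices 2 and 5 are adjacent but have the same color.
This means the graph contains an odd cycle.

The graph is NOT bipartite.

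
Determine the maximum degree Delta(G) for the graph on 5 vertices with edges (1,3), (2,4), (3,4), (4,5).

Step 1: Count edges incident to each vertex:
  deg(1) = 1 (neighbors: 3)
  deg(2) = 1 (neighbors: 4)
  deg(3) = 2 (neighbors: 1, 4)
  deg(4) = 3 (neighbors: 2, 3, 5)
  deg(5) = 1 (neighbors: 4)

Step 2: Find maximum:
  max(1, 1, 2, 3, 1) = 3 (vertex 4)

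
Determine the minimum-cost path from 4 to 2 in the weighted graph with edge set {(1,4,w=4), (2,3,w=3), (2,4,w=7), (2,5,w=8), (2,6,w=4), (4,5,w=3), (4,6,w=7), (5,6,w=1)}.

Step 1: Build adjacency list with weights:
  1: 4(w=4)
  2: 3(w=3), 4(w=7), 5(w=8), 6(w=4)
  3: 2(w=3)
  4: 1(w=4), 2(w=7), 5(w=3), 6(w=7)
  5: 2(w=8), 4(w=3), 6(w=1)
  6: 2(w=4), 4(w=7), 5(w=1)

Step 2: Apply Dijkstra's algorithm from vertex 4:
  Visit vertex 4 (distance=0)
    Update dist[1] = 4
    Update dist[2] = 7
    Update dist[5] = 3
    Update dist[6] = 7
  Visit vertex 5 (distance=3)
    Update dist[6] = 4
  Visit vertex 1 (distance=4)
  Visit vertex 6 (distance=4)
  Visit vertex 2 (distance=7)
    Update dist[3] = 10

Step 3: Shortest path: 4 -> 2
Total weight: 7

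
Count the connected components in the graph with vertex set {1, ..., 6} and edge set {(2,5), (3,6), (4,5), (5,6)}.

Step 1: Build adjacency list from edges:
  1: (none)
  2: 5
  3: 6
  4: 5
  5: 2, 4, 6
  6: 3, 5

Step 2: Run BFS/DFS from vertex 1:
  Visited: {1}
  Reached 1 of 6 vertices

Step 3: Only 1 of 6 vertices reached. Graph is disconnected.
Connected components: {1}, {2, 3, 4, 5, 6}
Number of connected components: 2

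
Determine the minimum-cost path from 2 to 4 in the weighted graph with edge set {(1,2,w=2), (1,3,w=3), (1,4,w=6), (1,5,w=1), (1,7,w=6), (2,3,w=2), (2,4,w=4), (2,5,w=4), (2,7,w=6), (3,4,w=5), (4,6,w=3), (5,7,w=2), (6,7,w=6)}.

Step 1: Build adjacency list with weights:
  1: 2(w=2), 3(w=3), 4(w=6), 5(w=1), 7(w=6)
  2: 1(w=2), 3(w=2), 4(w=4), 5(w=4), 7(w=6)
  3: 1(w=3), 2(w=2), 4(w=5)
  4: 1(w=6), 2(w=4), 3(w=5), 6(w=3)
  5: 1(w=1), 2(w=4), 7(w=2)
  6: 4(w=3), 7(w=6)
  7: 1(w=6), 2(w=6), 5(w=2), 6(w=6)

Step 2: Apply Dijkstra's algorithm from vertex 2:
  Visit vertex 2 (distance=0)
    Update dist[1] = 2
    Update dist[3] = 2
    Update dist[4] = 4
    Update dist[5] = 4
    Update dist[7] = 6
  Visit vertex 1 (distance=2)
    Update dist[5] = 3
  Visit vertex 3 (distance=2)
  Visit vertex 5 (distance=3)
    Update dist[7] = 5
  Visit vertex 4 (distance=4)
    Update dist[6] = 7

Step 3: Shortest path: 2 -> 4
Total weight: 4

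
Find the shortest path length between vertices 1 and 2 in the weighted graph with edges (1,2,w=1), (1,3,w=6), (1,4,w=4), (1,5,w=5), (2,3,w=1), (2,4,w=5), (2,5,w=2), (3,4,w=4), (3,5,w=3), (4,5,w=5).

Step 1: Build adjacency list with weights:
  1: 2(w=1), 3(w=6), 4(w=4), 5(w=5)
  2: 1(w=1), 3(w=1), 4(w=5), 5(w=2)
  3: 1(w=6), 2(w=1), 4(w=4), 5(w=3)
  4: 1(w=4), 2(w=5), 3(w=4), 5(w=5)
  5: 1(w=5), 2(w=2), 3(w=3), 4(w=5)

Step 2: Apply Dijkstra's algorithm from vertex 1:
  Visit vertex 1 (distance=0)
    Update dist[2] = 1
    Update dist[3] = 6
    Update dist[4] = 4
    Update dist[5] = 5
  Visit vertex 2 (distance=1)
    Update dist[3] = 2
    Update dist[5] = 3

Step 3: Shortest path: 1 -> 2
Total weight: 1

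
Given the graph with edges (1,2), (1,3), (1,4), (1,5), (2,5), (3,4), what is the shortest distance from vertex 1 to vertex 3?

Step 1: Build adjacency list:
  1: 2, 3, 4, 5
  2: 1, 5
  3: 1, 4
  4: 1, 3
  5: 1, 2

Step 2: BFS from vertex 1 to find shortest path to 3:
  vertex 2 reached at distance 1
  vertex 3 reached at distance 1

Step 3: Shortest path: 1 -> 3
Path length: 1 edge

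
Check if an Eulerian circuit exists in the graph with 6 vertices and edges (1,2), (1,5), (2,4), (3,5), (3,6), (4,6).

Step 1: Find the degree of each vertex:
  deg(1) = 2
  deg(2) = 2
  deg(3) = 2
  deg(4) = 2
  deg(5) = 2
  deg(6) = 2

Step 2: Count vertices with odd degree:
  All vertices have even degree (0 odd-degree vertices)

Step 3: Apply Euler's theorem:
  - Eulerian circuit exists iff graph is connected and all vertices have even degree
  - Eulerian path exists iff graph is connected and has 0 or 2 odd-degree vertices

Graph is connected with 0 odd-degree vertices.
Both Eulerian circuit and Eulerian path exist.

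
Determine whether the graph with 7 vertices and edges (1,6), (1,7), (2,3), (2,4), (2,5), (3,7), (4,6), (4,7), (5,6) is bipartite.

Step 1: Attempt 2-coloring using BFS:
  Start at vertex 1, assign color 0
  Color vertex 6 with color 1 (neighbor of 1)
  Color vertex 7 with color 1 (neighbor of 1)
  Color vertex 4 with color 0 (neighbor of 6)
  Color vertex 5 with color 0 (neighbor of 6)
  Color vertex 3 with color 0 (neighbor of 7)
  Color vertex 2 with color 1 (neighbor of 4)

Step 2: 2-coloring succeeded. No conflicts found.
  Set A (color 0): {1, 3, 4, 5}
  Set B (color 1): {2, 6, 7}

The graph is bipartite with partition {1, 3, 4, 5}, {2, 6, 7}.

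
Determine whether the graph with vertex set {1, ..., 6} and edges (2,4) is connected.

Step 1: Build adjacency list from edges:
  1: (none)
  2: 4
  3: (none)
  4: 2
  5: (none)
  6: (none)

Step 2: Run BFS/DFS from vertex 1:
  Visited: {1}
  Reached 1 of 6 vertices

Step 3: Only 1 of 6 vertices reached. Graph is disconnected.
Connected components: {1}, {2, 4}, {3}, {5}, {6}
Answer: No, the graph is not connected (5 components).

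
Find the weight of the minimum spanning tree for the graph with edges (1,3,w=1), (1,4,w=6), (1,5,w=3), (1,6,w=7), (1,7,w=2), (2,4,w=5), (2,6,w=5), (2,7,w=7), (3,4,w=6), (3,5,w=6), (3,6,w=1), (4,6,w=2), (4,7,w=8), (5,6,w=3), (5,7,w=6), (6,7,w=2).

Apply Kruskal's algorithm (sort edges by weight, add if no cycle):

Sorted edges by weight:
  (1,3) w=1
  (3,6) w=1
  (1,7) w=2
  (4,6) w=2
  (6,7) w=2
  (1,5) w=3
  (5,6) w=3
  (2,4) w=5
  (2,6) w=5
  (1,4) w=6
  (3,4) w=6
  (3,5) w=6
  (5,7) w=6
  (1,6) w=7
  (2,7) w=7
  (4,7) w=8

Add edge (1,3) w=1 -- no cycle. Running total: 1
Add edge (3,6) w=1 -- no cycle. Running total: 2
Add edge (1,7) w=2 -- no cycle. Running total: 4
Add edge (4,6) w=2 -- no cycle. Running total: 6
Skip edge (6,7) w=2 -- would create cycle
Add edge (1,5) w=3 -- no cycle. Running total: 9
Skip edge (5,6) w=3 -- would create cycle
Add edge (2,4) w=5 -- no cycle. Running total: 14

MST edges: (1,3,w=1), (3,6,w=1), (1,7,w=2), (4,6,w=2), (1,5,w=3), (2,4,w=5)
Total MST weight: 1 + 1 + 2 + 2 + 3 + 5 = 14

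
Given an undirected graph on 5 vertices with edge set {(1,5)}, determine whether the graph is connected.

Step 1: Build adjacency list from edges:
  1: 5
  2: (none)
  3: (none)
  4: (none)
  5: 1

Step 2: Run BFS/DFS from vertex 1:
  Visited: {1, 5}
  Reached 2 of 5 vertices

Step 3: Only 2 of 5 vertices reached. Graph is disconnected.
Connected components: {1, 5}, {2}, {3}, {4}
Answer: No, the graph is not connected (4 components).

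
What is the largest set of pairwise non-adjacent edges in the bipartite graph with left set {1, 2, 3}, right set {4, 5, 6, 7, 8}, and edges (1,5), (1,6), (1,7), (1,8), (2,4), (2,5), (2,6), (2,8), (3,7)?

Step 1: List the neighbors of each left vertex:
  1: 5, 6, 7, 8
  2: 4, 5, 6, 8
  3: 7

Step 2: Greedily match left vertices, then look for augmenting paths:
  Match 1 -- 5
  Match 2 -- 4
  Match 3 -- 7
  No augmenting path remains.

Step 3: Verify this is maximum:
  Matching size 3 = min(|L|, |R|) = min(3, 5), which is an upper bound, so this matching is maximum.

Maximum matching: {(1,5), (2,4), (3,7)}
Size: 3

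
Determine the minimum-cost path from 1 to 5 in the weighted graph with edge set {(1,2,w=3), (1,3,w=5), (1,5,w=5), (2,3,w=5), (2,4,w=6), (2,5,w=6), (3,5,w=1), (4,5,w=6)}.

Step 1: Build adjacency list with weights:
  1: 2(w=3), 3(w=5), 5(w=5)
  2: 1(w=3), 3(w=5), 4(w=6), 5(w=6)
  3: 1(w=5), 2(w=5), 5(w=1)
  4: 2(w=6), 5(w=6)
  5: 1(w=5), 2(w=6), 3(w=1), 4(w=6)

Step 2: Apply Dijkstra's algorithm from vertex 1:
  Visit vertex 1 (distance=0)
    Update dist[2] = 3
    Update dist[3] = 5
    Update dist[5] = 5
  Visit vertex 2 (distance=3)
    Update dist[4] = 9
  Visit vertex 3 (distance=5)
  Visit vertex 5 (distance=5)

Step 3: Shortest path: 1 -> 5
Total weight: 5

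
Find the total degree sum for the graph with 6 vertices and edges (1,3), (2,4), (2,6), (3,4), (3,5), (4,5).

Step 1: Count edges incident to each vertex:
  deg(1) = 1 (neighbors: 3)
  deg(2) = 2 (neighbors: 4, 6)
  deg(3) = 3 (neighbors: 1, 4, 5)
  deg(4) = 3 (neighbors: 2, 3, 5)
  deg(5) = 2 (neighbors: 3, 4)
  deg(6) = 1 (neighbors: 2)

Step 2: Sum all degrees:
  1 + 2 + 3 + 3 + 2 + 1 = 12

Verification: sum of degrees = 2 * |E| = 2 * 6 = 12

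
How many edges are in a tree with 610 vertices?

A tree on n vertices always has exactly n - 1 edges.
For n = 610: edges = 610 - 1 = 609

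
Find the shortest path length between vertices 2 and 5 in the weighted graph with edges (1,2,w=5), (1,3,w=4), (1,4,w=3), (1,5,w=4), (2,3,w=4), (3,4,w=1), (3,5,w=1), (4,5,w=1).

Step 1: Build adjacency list with weights:
  1: 2(w=5), 3(w=4), 4(w=3), 5(w=4)
  2: 1(w=5), 3(w=4)
  3: 1(w=4), 2(w=4), 4(w=1), 5(w=1)
  4: 1(w=3), 3(w=1), 5(w=1)
  5: 1(w=4), 3(w=1), 4(w=1)

Step 2: Apply Dijkstra's algorithm from vertex 2:
  Visit vertex 2 (distance=0)
    Update dist[1] = 5
    Update dist[3] = 4
  Visit vertex 3 (distance=4)
    Update dist[4] = 5
    Update dist[5] = 5
  Visit vertex 1 (distance=5)
  Visit vertex 4 (distance=5)
  Visit vertex 5 (distance=5)

Step 3: Shortest path: 2 -> 3 -> 5
Total weight: 4 + 1 = 5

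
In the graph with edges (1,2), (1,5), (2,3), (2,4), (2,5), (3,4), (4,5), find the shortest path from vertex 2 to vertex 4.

Step 1: Build adjacency list:
  1: 2, 5
  2: 1, 3, 4, 5
  3: 2, 4
  4: 2, 3, 5
  5: 1, 2, 4

Step 2: BFS from vertex 2 to find shortest path to 4:
  vertex 1 reached at distance 1
  vertex 3 reached at distance 1
  vertex 4 reached at distance 1

Step 3: Shortest path: 2 -> 4
Path length: 1 edge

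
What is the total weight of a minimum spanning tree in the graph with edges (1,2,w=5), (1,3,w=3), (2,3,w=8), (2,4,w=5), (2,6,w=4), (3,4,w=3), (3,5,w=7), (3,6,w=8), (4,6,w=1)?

Apply Kruskal's algorithm (sort edges by weight, add if no cycle):

Sorted edges by weight:
  (4,6) w=1
  (1,3) w=3
  (3,4) w=3
  (2,6) w=4
  (1,2) w=5
  (2,4) w=5
  (3,5) w=7
  (2,3) w=8
  (3,6) w=8

Add edge (4,6) w=1 -- no cycle. Running total: 1
Add edge (1,3) w=3 -- no cycle. Running total: 4
Add edge (3,4) w=3 -- no cycle. Running total: 7
Add edge (2,6) w=4 -- no cycle. Running total: 11
Skip edge (1,2) w=5 -- would create cycle
Skip edge (2,4) w=5 -- would create cycle
Add edge (3,5) w=7 -- no cycle. Running total: 18

MST edges: (4,6,w=1), (1,3,w=3), (3,4,w=3), (2,6,w=4), (3,5,w=7)
Total MST weight: 1 + 3 + 3 + 4 + 7 = 18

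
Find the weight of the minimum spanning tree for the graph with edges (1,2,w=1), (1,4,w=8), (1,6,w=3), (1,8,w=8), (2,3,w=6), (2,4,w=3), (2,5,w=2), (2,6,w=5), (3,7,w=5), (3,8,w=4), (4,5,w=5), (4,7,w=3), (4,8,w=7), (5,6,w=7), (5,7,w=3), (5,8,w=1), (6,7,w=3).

Apply Kruskal's algorithm (sort edges by weight, add if no cycle):

Sorted edges by weight:
  (1,2) w=1
  (5,8) w=1
  (2,5) w=2
  (1,6) w=3
  (2,4) w=3
  (4,7) w=3
  (5,7) w=3
  (6,7) w=3
  (3,8) w=4
  (2,6) w=5
  (3,7) w=5
  (4,5) w=5
  (2,3) w=6
  (4,8) w=7
  (5,6) w=7
  (1,4) w=8
  (1,8) w=8

Add edge (1,2) w=1 -- no cycle. Running total: 1
Add edge (5,8) w=1 -- no cycle. Running total: 2
Add edge (2,5) w=2 -- no cycle. Running total: 4
Add edge (1,6) w=3 -- no cycle. Running total: 7
Add edge (2,4) w=3 -- no cycle. Running total: 10
Add edge (4,7) w=3 -- no cycle. Running total: 13
Skip edge (5,7) w=3 -- would create cycle
Skip edge (6,7) w=3 -- would create cycle
Add edge (3,8) w=4 -- no cycle. Running total: 17

MST edges: (1,2,w=1), (5,8,w=1), (2,5,w=2), (1,6,w=3), (2,4,w=3), (4,7,w=3), (3,8,w=4)
Total MST weight: 1 + 1 + 2 + 3 + 3 + 3 + 4 = 17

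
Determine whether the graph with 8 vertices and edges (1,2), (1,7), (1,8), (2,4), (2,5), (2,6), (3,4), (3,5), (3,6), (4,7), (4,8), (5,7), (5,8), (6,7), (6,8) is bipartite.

Step 1: Attempt 2-coloring using BFS:
  Start at vertex 1, assign color 0
  Color vertex 2 with color 1 (neighbor of 1)
  Color vertex 7 with color 1 (neighbor of 1)
  Color vertex 8 with color 1 (neighbor of 1)
  Color vertex 4 with color 0 (neighbor of 2)
  Color vertex 5 with color 0 (neighbor of 2)
  Color vertex 6 with color 0 (neighbor of 2)
  Color vertex 3 with color 1 (neighbor of 4)

Step 2: 2-coloring succeeded. No conflicts found.
  Set A (color 0): {1, 4, 5, 6}
  Set B (color 1): {2, 3, 7, 8}

The graph is bipartite with partition {1, 4, 5, 6}, {2, 3, 7, 8}.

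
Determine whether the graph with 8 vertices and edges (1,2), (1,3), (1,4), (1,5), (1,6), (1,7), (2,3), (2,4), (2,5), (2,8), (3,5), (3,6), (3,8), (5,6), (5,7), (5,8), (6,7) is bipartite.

Step 1: Attempt 2-coloring using BFS:
  Start at vertex 1, assign color 0
  Color vertex 2 with color 1 (neighbor of 1)
  Color vertex 3 with color 1 (neighbor of 1)
  Color vertex 4 with color 1 (neighbor of 1)
  Color vertex 5 with color 1 (neighbor of 1)
  Color vertex 6 with color 1 (neighbor of 1)
  Color vertex 7 with color 1 (neighbor of 1)

Step 2: Conflict found! Vertices 2 and 3 are adjacent but have the same color.
This means the graph contains an odd cycle.

The graph is NOT bipartite.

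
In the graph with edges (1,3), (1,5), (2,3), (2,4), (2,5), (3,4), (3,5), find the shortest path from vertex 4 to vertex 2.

Step 1: Build adjacency list:
  1: 3, 5
  2: 3, 4, 5
  3: 1, 2, 4, 5
  4: 2, 3
  5: 1, 2, 3

Step 2: BFS from vertex 4 to find shortest path to 2:
  vertex 2 reached at distance 1

Step 3: Shortest path: 4 -> 2
Path length: 1 edge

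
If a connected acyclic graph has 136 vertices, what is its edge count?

A tree on n vertices always has exactly n - 1 edges.
For n = 136: edges = 136 - 1 = 135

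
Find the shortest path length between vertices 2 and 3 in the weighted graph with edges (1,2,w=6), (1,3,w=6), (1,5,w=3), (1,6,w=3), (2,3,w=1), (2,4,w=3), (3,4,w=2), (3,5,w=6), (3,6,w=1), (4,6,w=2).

Step 1: Build adjacency list with weights:
  1: 2(w=6), 3(w=6), 5(w=3), 6(w=3)
  2: 1(w=6), 3(w=1), 4(w=3)
  3: 1(w=6), 2(w=1), 4(w=2), 5(w=6), 6(w=1)
  4: 2(w=3), 3(w=2), 6(w=2)
  5: 1(w=3), 3(w=6)
  6: 1(w=3), 3(w=1), 4(w=2)

Step 2: Apply Dijkstra's algorithm from vertex 2:
  Visit vertex 2 (distance=0)
    Update dist[1] = 6
    Update dist[3] = 1
    Update dist[4] = 3
  Visit vertex 3 (distance=1)
    Update dist[5] = 7
    Update dist[6] = 2

Step 3: Shortest path: 2 -> 3
Total weight: 1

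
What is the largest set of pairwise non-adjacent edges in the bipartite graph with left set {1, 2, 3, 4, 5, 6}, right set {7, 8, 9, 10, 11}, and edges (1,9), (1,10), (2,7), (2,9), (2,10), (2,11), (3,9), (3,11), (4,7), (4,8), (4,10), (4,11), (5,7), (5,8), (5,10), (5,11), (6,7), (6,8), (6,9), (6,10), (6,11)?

Step 1: List the neighbors of each left vertex:
  1: 9, 10
  2: 7, 9, 10, 11
  3: 9, 11
  4: 7, 8, 10, 11
  5: 7, 8, 10, 11
  6: 7, 8, 9, 10, 11

Step 2: Greedily match left vertices, then look for augmenting paths:
  Match 1 -- 9
  Match 2 -- 7
  Match 3 -- 11
  Match 4 -- 8
  Match 5 -- 10
  No augmenting path remains.

Step 3: Verify this is maximum:
  Matching size 5 = min(|L|, |R|) = min(6, 5), which is an upper bound, so this matching is maximum.

Maximum matching: {(1,9), (2,7), (3,11), (4,8), (5,10)}
Size: 5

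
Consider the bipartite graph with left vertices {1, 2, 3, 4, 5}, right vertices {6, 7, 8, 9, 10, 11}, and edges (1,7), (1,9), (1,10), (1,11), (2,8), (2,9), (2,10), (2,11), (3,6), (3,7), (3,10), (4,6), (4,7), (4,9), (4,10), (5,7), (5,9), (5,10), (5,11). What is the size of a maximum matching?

Step 1: List the neighbors of each left vertex:
  1: 7, 9, 10, 11
  2: 8, 9, 10, 11
  3: 6, 7, 10
  4: 6, 7, 9, 10
  5: 7, 9, 10, 11

Step 2: Greedily match left vertices, then look for augmenting paths:
  Match 1 -- 7
  Match 2 -- 8
  Match 3 -- 6
  Match 4 -- 9
  Match 5 -- 10
  No augmenting path remains.

Step 3: Verify this is maximum:
  Matching size 5 = min(|L|, |R|) = min(5, 6), which is an upper bound, so this matching is maximum.

Maximum matching: {(1,7), (2,8), (3,6), (4,9), (5,10)}
Size: 5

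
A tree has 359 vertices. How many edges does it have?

A tree on n vertices always has exactly n - 1 edges.
For n = 359: edges = 359 - 1 = 358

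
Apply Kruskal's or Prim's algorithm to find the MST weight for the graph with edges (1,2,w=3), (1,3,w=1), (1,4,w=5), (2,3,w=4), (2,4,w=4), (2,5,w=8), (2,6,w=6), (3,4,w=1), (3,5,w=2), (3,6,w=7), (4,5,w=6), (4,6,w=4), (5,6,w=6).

Apply Kruskal's algorithm (sort edges by weight, add if no cycle):

Sorted edges by weight:
  (1,3) w=1
  (3,4) w=1
  (3,5) w=2
  (1,2) w=3
  (2,4) w=4
  (2,3) w=4
  (4,6) w=4
  (1,4) w=5
  (2,6) w=6
  (4,5) w=6
  (5,6) w=6
  (3,6) w=7
  (2,5) w=8

Add edge (1,3) w=1 -- no cycle. Running total: 1
Add edge (3,4) w=1 -- no cycle. Running total: 2
Add edge (3,5) w=2 -- no cycle. Running total: 4
Add edge (1,2) w=3 -- no cycle. Running total: 7
Skip edge (2,4) w=4 -- would create cycle
Skip edge (2,3) w=4 -- would create cycle
Add edge (4,6) w=4 -- no cycle. Running total: 11

MST edges: (1,3,w=1), (3,4,w=1), (3,5,w=2), (1,2,w=3), (4,6,w=4)
Total MST weight: 1 + 1 + 2 + 3 + 4 = 11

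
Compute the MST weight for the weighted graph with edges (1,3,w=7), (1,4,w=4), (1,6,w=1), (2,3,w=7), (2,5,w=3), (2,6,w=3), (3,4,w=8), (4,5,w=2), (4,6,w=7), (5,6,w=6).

Apply Kruskal's algorithm (sort edges by weight, add if no cycle):

Sorted edges by weight:
  (1,6) w=1
  (4,5) w=2
  (2,6) w=3
  (2,5) w=3
  (1,4) w=4
  (5,6) w=6
  (1,3) w=7
  (2,3) w=7
  (4,6) w=7
  (3,4) w=8

Add edge (1,6) w=1 -- no cycle. Running total: 1
Add edge (4,5) w=2 -- no cycle. Running total: 3
Add edge (2,6) w=3 -- no cycle. Running total: 6
Add edge (2,5) w=3 -- no cycle. Running total: 9
Skip edge (1,4) w=4 -- would create cycle
Skip edge (5,6) w=6 -- would create cycle
Add edge (1,3) w=7 -- no cycle. Running total: 16

MST edges: (1,6,w=1), (4,5,w=2), (2,6,w=3), (2,5,w=3), (1,3,w=7)
Total MST weight: 1 + 2 + 3 + 3 + 7 = 16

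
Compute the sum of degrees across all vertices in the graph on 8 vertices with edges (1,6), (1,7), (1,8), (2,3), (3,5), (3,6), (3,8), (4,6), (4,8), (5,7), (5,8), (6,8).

Step 1: Count edges incident to each vertex:
  deg(1) = 3 (neighbors: 6, 7, 8)
  deg(2) = 1 (neighbors: 3)
  deg(3) = 4 (neighbors: 2, 5, 6, 8)
  deg(4) = 2 (neighbors: 6, 8)
  deg(5) = 3 (neighbors: 3, 7, 8)
  deg(6) = 4 (neighbors: 1, 3, 4, 8)
  deg(7) = 2 (neighbors: 1, 5)
  deg(8) = 5 (neighbors: 1, 3, 4, 5, 6)

Step 2: Sum all degrees:
  3 + 1 + 4 + 2 + 3 + 4 + 2 + 5 = 24

Verification: sum of degrees = 2 * |E| = 2 * 12 = 24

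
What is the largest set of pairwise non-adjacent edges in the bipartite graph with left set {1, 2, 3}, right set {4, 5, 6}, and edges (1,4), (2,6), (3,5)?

Step 1: List the neighbors of each left vertex:
  1: 4
  2: 6
  3: 5

Step 2: Greedily match left vertices, then look for augmenting paths:
  Match 1 -- 4
  Match 2 -- 6
  Match 3 -- 5
  No augmenting path remains.

Step 3: Verify this is maximum:
  Matching size 3 = min(|L|, |R|) = min(3, 3), which is an upper bound, so this matching is maximum.

Maximum matching: {(1,4), (2,6), (3,5)}
Size: 3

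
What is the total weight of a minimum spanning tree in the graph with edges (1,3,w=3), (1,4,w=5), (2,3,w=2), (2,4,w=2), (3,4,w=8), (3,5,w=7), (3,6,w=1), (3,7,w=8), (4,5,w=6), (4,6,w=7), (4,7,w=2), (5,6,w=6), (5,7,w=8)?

Apply Kruskal's algorithm (sort edges by weight, add if no cycle):

Sorted edges by weight:
  (3,6) w=1
  (2,3) w=2
  (2,4) w=2
  (4,7) w=2
  (1,3) w=3
  (1,4) w=5
  (4,5) w=6
  (5,6) w=6
  (3,5) w=7
  (4,6) w=7
  (3,7) w=8
  (3,4) w=8
  (5,7) w=8

Add edge (3,6) w=1 -- no cycle. Running total: 1
Add edge (2,3) w=2 -- no cycle. Running total: 3
Add edge (2,4) w=2 -- no cycle. Running total: 5
Add edge (4,7) w=2 -- no cycle. Running total: 7
Add edge (1,3) w=3 -- no cycle. Running total: 10
Skip edge (1,4) w=5 -- would create cycle
Add edge (4,5) w=6 -- no cycle. Running total: 16

MST edges: (3,6,w=1), (2,3,w=2), (2,4,w=2), (4,7,w=2), (1,3,w=3), (4,5,w=6)
Total MST weight: 1 + 2 + 2 + 2 + 3 + 6 = 16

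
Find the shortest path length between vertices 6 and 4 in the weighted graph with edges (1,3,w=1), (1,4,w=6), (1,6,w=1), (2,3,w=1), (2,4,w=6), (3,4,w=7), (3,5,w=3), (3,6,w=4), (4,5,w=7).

Step 1: Build adjacency list with weights:
  1: 3(w=1), 4(w=6), 6(w=1)
  2: 3(w=1), 4(w=6)
  3: 1(w=1), 2(w=1), 4(w=7), 5(w=3), 6(w=4)
  4: 1(w=6), 2(w=6), 3(w=7), 5(w=7)
  5: 3(w=3), 4(w=7)
  6: 1(w=1), 3(w=4)

Step 2: Apply Dijkstra's algorithm from vertex 6:
  Visit vertex 6 (distance=0)
    Update dist[1] = 1
    Update dist[3] = 4
  Visit vertex 1 (distance=1)
    Update dist[3] = 2
    Update dist[4] = 7
  Visit vertex 3 (distance=2)
    Update dist[2] = 3
    Update dist[5] = 5
  Visit vertex 2 (distance=3)
  Visit vertex 5 (distance=5)
  Visit vertex 4 (distance=7)

Step 3: Shortest path: 6 -> 1 -> 4
Total weight: 1 + 6 = 7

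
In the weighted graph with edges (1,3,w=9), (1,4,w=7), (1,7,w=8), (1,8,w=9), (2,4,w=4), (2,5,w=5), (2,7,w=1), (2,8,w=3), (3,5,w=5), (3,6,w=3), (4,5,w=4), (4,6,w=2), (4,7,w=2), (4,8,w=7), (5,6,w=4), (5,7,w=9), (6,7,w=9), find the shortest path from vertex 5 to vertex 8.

Step 1: Build adjacency list with weights:
  1: 3(w=9), 4(w=7), 7(w=8), 8(w=9)
  2: 4(w=4), 5(w=5), 7(w=1), 8(w=3)
  3: 1(w=9), 5(w=5), 6(w=3)
  4: 1(w=7), 2(w=4), 5(w=4), 6(w=2), 7(w=2), 8(w=7)
  5: 2(w=5), 3(w=5), 4(w=4), 6(w=4), 7(w=9)
  6: 3(w=3), 4(w=2), 5(w=4), 7(w=9)
  7: 1(w=8), 2(w=1), 4(w=2), 5(w=9), 6(w=9)
  8: 1(w=9), 2(w=3), 4(w=7)

Step 2: Apply Dijkstra's algorithm from vertex 5:
  Visit vertex 5 (distance=0)
    Update dist[2] = 5
    Update dist[3] = 5
    Update dist[4] = 4
    Update dist[6] = 4
    Update dist[7] = 9
  Visit vertex 4 (distance=4)
    Update dist[1] = 11
    Update dist[7] = 6
    Update dist[8] = 11
  Visit vertex 6 (distance=4)
  Visit vertex 2 (distance=5)
    Update dist[8] = 8
  Visit vertex 3 (distance=5)
  Visit vertex 7 (distance=6)
  Visit vertex 8 (distance=8)

Step 3: Shortest path: 5 -> 2 -> 8
Total weight: 5 + 3 = 8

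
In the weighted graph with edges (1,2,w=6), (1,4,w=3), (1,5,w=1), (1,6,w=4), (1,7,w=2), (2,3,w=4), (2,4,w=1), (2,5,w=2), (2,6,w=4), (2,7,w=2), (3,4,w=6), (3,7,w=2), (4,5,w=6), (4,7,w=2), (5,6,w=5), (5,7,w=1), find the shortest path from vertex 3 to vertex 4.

Step 1: Build adjacency list with weights:
  1: 2(w=6), 4(w=3), 5(w=1), 6(w=4), 7(w=2)
  2: 1(w=6), 3(w=4), 4(w=1), 5(w=2), 6(w=4), 7(w=2)
  3: 2(w=4), 4(w=6), 7(w=2)
  4: 1(w=3), 2(w=1), 3(w=6), 5(w=6), 7(w=2)
  5: 1(w=1), 2(w=2), 4(w=6), 6(w=5), 7(w=1)
  6: 1(w=4), 2(w=4), 5(w=5)
  7: 1(w=2), 2(w=2), 3(w=2), 4(w=2), 5(w=1)

Step 2: Apply Dijkstra's algorithm from vertex 3:
  Visit vertex 3 (distance=0)
    Update dist[2] = 4
    Update dist[4] = 6
    Update dist[7] = 2
  Visit vertex 7 (distance=2)
    Update dist[1] = 4
    Update dist[4] = 4
    Update dist[5] = 3
  Visit vertex 5 (distance=3)
    Update dist[6] = 8
  Visit vertex 1 (distance=4)
  Visit vertex 2 (distance=4)
  Visit vertex 4 (distance=4)

Step 3: Shortest path: 3 -> 7 -> 4
Total weight: 2 + 2 = 4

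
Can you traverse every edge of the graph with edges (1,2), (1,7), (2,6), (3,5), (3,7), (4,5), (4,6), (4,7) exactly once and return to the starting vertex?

Step 1: Find the degree of each vertex:
  deg(1) = 2
  deg(2) = 2
  deg(3) = 2
  deg(4) = 3
  deg(5) = 2
  deg(6) = 2
  deg(7) = 3

Step 2: Count vertices with odd degree:
  Odd-degree vertices: 4, 7 (2 total)

Step 3: Apply Euler's theorem:
  - Eulerian circuit exists iff graph is connected and all vertices have even degree
  - Eulerian path exists iff graph is connected and has 0 or 2 odd-degree vertices

Graph is connected with exactly 2 odd-degree vertices (4, 7).
Eulerian path exists (starting and ending at the odd-degree vertices), but no Eulerian circuit.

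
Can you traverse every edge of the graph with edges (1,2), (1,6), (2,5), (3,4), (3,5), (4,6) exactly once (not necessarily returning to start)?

Step 1: Find the degree of each vertex:
  deg(1) = 2
  deg(2) = 2
  deg(3) = 2
  deg(4) = 2
  deg(5) = 2
  deg(6) = 2

Step 2: Count vertices with odd degree:
  All vertices have even degree (0 odd-degree vertices)

Step 3: Apply Euler's theorem:
  - Eulerian circuit exists iff graph is connected and all vertices have even degree
  - Eulerian path exists iff graph is connected and has 0 or 2 odd-degree vertices

Graph is connected with 0 odd-degree vertices.
Both Eulerian circuit and Eulerian path exist.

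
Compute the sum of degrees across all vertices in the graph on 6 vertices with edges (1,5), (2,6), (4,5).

Step 1: Count edges incident to each vertex:
  deg(1) = 1 (neighbors: 5)
  deg(2) = 1 (neighbors: 6)
  deg(3) = 0 (neighbors: none)
  deg(4) = 1 (neighbors: 5)
  deg(5) = 2 (neighbors: 1, 4)
  deg(6) = 1 (neighbors: 2)

Step 2: Sum all degrees:
  1 + 1 + 0 + 1 + 2 + 1 = 6

Verification: sum of degrees = 2 * |E| = 2 * 3 = 6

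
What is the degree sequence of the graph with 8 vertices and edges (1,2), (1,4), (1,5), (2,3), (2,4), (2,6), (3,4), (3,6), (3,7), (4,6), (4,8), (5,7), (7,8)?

Step 1: Count edges incident to each vertex:
  deg(1) = 3 (neighbors: 2, 4, 5)
  deg(2) = 4 (neighbors: 1, 3, 4, 6)
  deg(3) = 4 (neighbors: 2, 4, 6, 7)
  deg(4) = 5 (neighbors: 1, 2, 3, 6, 8)
  deg(5) = 2 (neighbors: 1, 7)
  deg(6) = 3 (neighbors: 2, 3, 4)
  deg(7) = 3 (neighbors: 3, 5, 8)
  deg(8) = 2 (neighbors: 4, 7)

Step 2: Sort degrees in non-increasing order:
  Degrees: [3, 4, 4, 5, 2, 3, 3, 2] -> sorted: [5, 4, 4, 3, 3, 3, 2, 2]

Degree sequence: [5, 4, 4, 3, 3, 3, 2, 2]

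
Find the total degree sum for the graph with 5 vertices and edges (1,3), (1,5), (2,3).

Step 1: Count edges incident to each vertex:
  deg(1) = 2 (neighbors: 3, 5)
  deg(2) = 1 (neighbors: 3)
  deg(3) = 2 (neighbors: 1, 2)
  deg(4) = 0 (neighbors: none)
  deg(5) = 1 (neighbors: 1)

Step 2: Sum all degrees:
  2 + 1 + 2 + 0 + 1 = 6

Verification: sum of degrees = 2 * |E| = 2 * 3 = 6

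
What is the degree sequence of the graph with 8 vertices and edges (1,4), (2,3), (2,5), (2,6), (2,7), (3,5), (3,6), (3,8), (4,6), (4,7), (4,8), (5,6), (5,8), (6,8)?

Step 1: Count edges incident to each vertex:
  deg(1) = 1 (neighbors: 4)
  deg(2) = 4 (neighbors: 3, 5, 6, 7)
  deg(3) = 4 (neighbors: 2, 5, 6, 8)
  deg(4) = 4 (neighbors: 1, 6, 7, 8)
  deg(5) = 4 (neighbors: 2, 3, 6, 8)
  deg(6) = 5 (neighbors: 2, 3, 4, 5, 8)
  deg(7) = 2 (neighbors: 2, 4)
  deg(8) = 4 (neighbors: 3, 4, 5, 6)

Step 2: Sort degrees in non-increasing order:
  Degrees: [1, 4, 4, 4, 4, 5, 2, 4] -> sorted: [5, 4, 4, 4, 4, 4, 2, 1]

Degree sequence: [5, 4, 4, 4, 4, 4, 2, 1]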